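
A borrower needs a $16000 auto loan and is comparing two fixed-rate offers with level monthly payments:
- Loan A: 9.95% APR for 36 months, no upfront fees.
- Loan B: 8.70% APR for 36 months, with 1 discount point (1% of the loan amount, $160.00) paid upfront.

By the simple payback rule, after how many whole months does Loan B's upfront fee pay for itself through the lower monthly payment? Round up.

Loan A: at 9.95% the monthly rate is 0.0082917, so the payment is 16,000 × 0.0082917 / (1 − 1.0082917^−36) = $515.90.
Loan B: monthly rate = 8.7%/12 = 0.0072500; payment = 16,000 × 0.0072500 / (1 − (1+0.0072500)^−36) = $506.56.
Monthly savings = $515.90 − $506.56 = $9.34.
Break-even = $160.00 / $9.34 = 17.13 → 18 months.

18 months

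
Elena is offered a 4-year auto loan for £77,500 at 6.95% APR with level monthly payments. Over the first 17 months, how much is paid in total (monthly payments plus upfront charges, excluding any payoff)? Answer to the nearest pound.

Monthly rate = 6.95%/12 = 0.0057917; payment = 77,500 × 0.0057917 / (1 − (1+0.0057917)^−48) = £1,854.04.
Total outlay = 17 × £1,854.04 = £31,518.68.

£31,519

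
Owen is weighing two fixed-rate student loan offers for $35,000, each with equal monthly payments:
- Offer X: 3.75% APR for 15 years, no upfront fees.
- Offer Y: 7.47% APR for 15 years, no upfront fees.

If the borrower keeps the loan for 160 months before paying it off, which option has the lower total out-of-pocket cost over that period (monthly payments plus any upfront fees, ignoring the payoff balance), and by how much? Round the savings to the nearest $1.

Offer X: monthly rate = 3.75%/12 = 0.0031250; payment = 35,000 × 0.0031250 / (1 − (1+0.0031250)^−180) = $254.53.
Offer Y: at 7.47% the monthly rate is 0.0062250, so the payment is 35,000 × 0.0062250 / (1 − 1.0062250^−180) = $323.86.
Over 160 months: Offer X costs 160 × $254.53 = $40,724.80; Offer Y costs 160 × $323.86 = $51,817.60.
Offer X is cheaper by $51,817.60 − $40,724.80 = $11,092.80.

Offer X by $11,093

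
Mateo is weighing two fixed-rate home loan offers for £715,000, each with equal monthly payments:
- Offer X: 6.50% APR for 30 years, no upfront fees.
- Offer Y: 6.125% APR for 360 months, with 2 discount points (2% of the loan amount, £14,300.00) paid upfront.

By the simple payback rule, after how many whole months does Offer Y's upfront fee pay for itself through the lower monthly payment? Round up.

Offer X: monthly rate = 6.5%/12 = 0.0054167; payment = 715,000 × 0.0054167 / (1 − (1+0.0054167)^−360) = £4,519.29.
Offer Y: at 6.125% the monthly rate is 0.0051042, so the payment is 715,000 × 0.0051042 / (1 − 1.0051042^−360) = £4,344.42.
Monthly savings = £4,519.29 − £4,344.42 = £174.87.
Break-even = £14,300.00 / £174.87 = 81.78 → 82 months.

82 months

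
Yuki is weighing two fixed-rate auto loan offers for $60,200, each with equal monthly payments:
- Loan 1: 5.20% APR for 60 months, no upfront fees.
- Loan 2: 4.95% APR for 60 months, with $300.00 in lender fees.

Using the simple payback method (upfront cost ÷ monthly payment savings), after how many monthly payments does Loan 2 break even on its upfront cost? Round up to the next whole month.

Loan 1: at 5.20% the monthly rate is 0.0043333, so the payment is 60,200 × 0.0043333 / (1 − 1.0043333^−60) = $1,141.57.
Loan 2: at 4.95% the monthly rate is 0.0041250, so the payment is 60,200 × 0.0041250 / (1 − 1.0041250^−60) = $1,134.67.
Monthly savings = $1,141.57 − $1,134.67 = $6.90.
Break-even = $300.00 / $6.90 = 43.48 → 44 months.

44 months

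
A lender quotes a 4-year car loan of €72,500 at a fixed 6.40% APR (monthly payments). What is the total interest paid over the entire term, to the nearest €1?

€9,868

Monthly rate = 6.4%/12 = 0.0053333; payment = 72,500 × 0.0053333 / (1 − (1+0.0053333)^−48) = €1,715.99.
Total paid = 48 × €1,715.99 = €82,367.52; interest = €82,367.52 − €72,500 = €9,867.52.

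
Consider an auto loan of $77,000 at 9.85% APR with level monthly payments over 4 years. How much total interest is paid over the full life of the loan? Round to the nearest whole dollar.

At 9.85% the monthly rate is 0.0082083, so the payment is 77,000 × 0.0082083 / (1 − 1.0082083^−48) = $1,947.38.
Total paid = 48 × $1,947.38 = $93,474.24; interest = $93,474.24 − $77,000 = $16,474.24.

$16,474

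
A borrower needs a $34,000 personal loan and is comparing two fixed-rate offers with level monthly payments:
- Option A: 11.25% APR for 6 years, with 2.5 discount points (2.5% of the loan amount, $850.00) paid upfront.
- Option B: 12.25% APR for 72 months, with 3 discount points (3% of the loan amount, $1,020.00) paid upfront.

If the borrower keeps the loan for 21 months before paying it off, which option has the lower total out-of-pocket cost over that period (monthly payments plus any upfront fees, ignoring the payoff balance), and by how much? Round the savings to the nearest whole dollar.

Option A by $540

Option A: monthly rate = 11.25%/12 = 0.0093750; payment = 34,000 × 0.0093750 / (1 − (1+0.0093750)^−72) = $651.52.
Option B: monthly rate = 12.25%/12 = 0.0102083; payment = 34,000 × 0.0102083 / (1 − (1+0.0102083)^−72) = $669.14.
Over 21 months: Option A costs 21 × $651.52 + $850.00 = $14,531.92; Option B costs 21 × $669.14 + $1,020.00 = $15,071.94.
Option A is cheaper by $15,071.94 − $14,531.92 = $540.02.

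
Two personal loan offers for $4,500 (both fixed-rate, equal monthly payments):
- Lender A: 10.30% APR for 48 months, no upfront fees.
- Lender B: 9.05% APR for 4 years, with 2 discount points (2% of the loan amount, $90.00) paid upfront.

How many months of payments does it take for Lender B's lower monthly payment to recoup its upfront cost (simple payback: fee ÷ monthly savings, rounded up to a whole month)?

34 months

Lender A: monthly rate = 10.3%/12 = 0.0085833; payment = 4,500 × 0.0085833 / (1 − (1+0.0085833)^−48) = $114.78.
Lender B: monthly rate = 9.05%/12 = 0.0075417; payment = 4,500 × 0.0075417 / (1 − (1+0.0075417)^−48) = $112.09.
Monthly savings = $114.78 − $112.09 = $2.69.
Break-even = $90.00 / $2.69 = 33.46 → 34 months.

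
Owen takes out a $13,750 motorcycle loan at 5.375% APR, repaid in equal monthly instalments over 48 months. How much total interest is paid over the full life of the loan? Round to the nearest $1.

$1,562

Monthly rate = 5.375%/12 = 0.0044792; payment = 13,750 × 0.0044792 / (1 − (1+0.0044792)^−48) = $318.99.
Total paid = 48 × $318.99 = $15,311.52; interest = $15,311.52 − $13,750 = $1,561.52.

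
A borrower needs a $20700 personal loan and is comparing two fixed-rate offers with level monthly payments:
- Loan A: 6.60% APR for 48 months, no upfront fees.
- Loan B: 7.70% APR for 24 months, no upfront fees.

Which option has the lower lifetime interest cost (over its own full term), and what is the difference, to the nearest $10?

Loan B by $1,210

Loan A: monthly rate = 6.6%/12 = 0.0055000; payment = 20,700 × 0.0055000 / (1 − (1+0.0055000)^−48) = $491.85.
Total interest on Loan A = 48 × $491.85 − $20,700 = $2,908.80.
Loan B: monthly rate = 7.7%/12 = 0.0064167; payment = 20,700 × 0.0064167 / (1 − (1+0.0064167)^−24) = $933.38.
Total interest on Loan B = 24 × $933.38 − $20,700 = $1,701.12.
Loan B is lower by $1,207.68.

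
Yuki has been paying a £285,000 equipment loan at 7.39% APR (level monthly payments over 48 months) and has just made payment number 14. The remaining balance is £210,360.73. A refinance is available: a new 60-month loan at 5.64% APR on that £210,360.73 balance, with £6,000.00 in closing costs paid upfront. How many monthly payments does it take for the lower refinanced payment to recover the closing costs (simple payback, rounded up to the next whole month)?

3 months

Current payment = 285,000 × 7.39%/12 / (1 − (1+0.0061583)^−48) = £6,876.37.
Refinanced payment = 210,360.73 × 0.0047000 / (1 − (1+0.0047000)^−60) = £4,031.74.
Monthly savings = £6,876.37 − £4,031.74 = £2,844.63.
Break-even = £6,000.00 / £2,844.63 = 2.11 → 3 months.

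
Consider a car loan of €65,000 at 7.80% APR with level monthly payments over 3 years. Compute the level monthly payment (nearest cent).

At 7.80% the monthly rate is 0.0065000, so the payment is 65,000 × 0.0065000 / (1 − 1.0065000^−36) = €2,030.87.

€2,030.87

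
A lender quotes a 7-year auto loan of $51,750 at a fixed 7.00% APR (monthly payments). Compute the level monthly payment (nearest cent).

At 7.00% the monthly rate is 0.0058333, so the payment is 51,750 × 0.0058333 / (1 − 1.0058333^−84) = $781.05.

$781.05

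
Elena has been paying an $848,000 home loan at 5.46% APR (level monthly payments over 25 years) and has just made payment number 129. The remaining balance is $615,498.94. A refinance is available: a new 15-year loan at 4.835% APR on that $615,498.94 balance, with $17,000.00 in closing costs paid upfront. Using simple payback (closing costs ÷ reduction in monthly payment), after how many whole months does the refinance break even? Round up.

Current payment = 848,000 × 5.46%/12 / (1 − (1+0.0045500)^−300) = $5,187.22.
Refinanced payment = 615,498.94 × 0.0040292 / (1 − (1+0.0040292)^−180) = $4,814.59.
Monthly savings = $5,187.22 − $4,814.59 = $372.63.
Break-even = $17,000.00 / $372.63 = 45.62 → 46 months.

46 months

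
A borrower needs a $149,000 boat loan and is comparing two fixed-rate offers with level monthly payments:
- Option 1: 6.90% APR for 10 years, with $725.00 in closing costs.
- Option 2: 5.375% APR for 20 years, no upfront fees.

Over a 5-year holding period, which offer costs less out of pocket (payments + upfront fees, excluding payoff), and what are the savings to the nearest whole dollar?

Option 1: monthly rate = 6.9%/12 = 0.0057500; payment = 149,000 × 0.0057500 / (1 − (1+0.0057500)^−120) = $1,722.35.
Option 2: monthly rate = 5.375%/12 = 0.0044792; payment = 149,000 × 0.0044792 / (1 − (1+0.0044792)^−240) = $1,014.46.
Over 60 months: Option 1 costs 60 × $1,722.35 + $725.00 = $104,066.00; Option 2 costs 60 × $1,014.46 = $60,867.60.
Option 2 is cheaper by $104,066.00 − $60,867.60 = $43,198.40.

Option 2 by $43,198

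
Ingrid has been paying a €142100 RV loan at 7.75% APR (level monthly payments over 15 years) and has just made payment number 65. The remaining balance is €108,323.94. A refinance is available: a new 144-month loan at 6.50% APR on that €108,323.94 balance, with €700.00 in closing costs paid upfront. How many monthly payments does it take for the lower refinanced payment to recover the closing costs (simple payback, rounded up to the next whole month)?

3 months

Current payment = 142,100 × 7.75%/12 / (1 − (1+0.0064583)^−180) = €1,337.55.
Refinanced payment = 108,323.94 × 0.0054167 / (1 − (1+0.0054167)^−144) = €1,085.32.
Monthly savings = €1,337.55 − €1,085.32 = €252.23.
Break-even = €700.00 / €252.23 = 2.78 → 3 months.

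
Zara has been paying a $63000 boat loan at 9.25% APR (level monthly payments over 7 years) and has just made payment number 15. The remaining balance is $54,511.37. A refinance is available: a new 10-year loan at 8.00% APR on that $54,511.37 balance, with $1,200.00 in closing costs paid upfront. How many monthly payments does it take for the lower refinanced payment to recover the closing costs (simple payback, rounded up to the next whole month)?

Current payment = 63,000 × 9.25%/12 / (1 − (1+0.0077083)^−84) = $1,021.62.
Refinanced payment = 54,511.37 × 0.0066667 / (1 − (1+0.0066667)^−120) = $661.37.
Monthly savings = $1,021.62 − $661.37 = $360.25.
Break-even = $1,200.00 / $360.25 = 3.33 → 4 months.

4 months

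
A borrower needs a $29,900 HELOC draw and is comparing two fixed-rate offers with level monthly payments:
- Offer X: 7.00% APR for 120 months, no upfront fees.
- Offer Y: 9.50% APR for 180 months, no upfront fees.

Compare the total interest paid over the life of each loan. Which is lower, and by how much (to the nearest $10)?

Offer X: at 7.00% the monthly rate is 0.0058333, so the payment is 29,900 × 0.0058333 / (1 − 1.0058333^−120) = $347.16.
Total interest on Offer X = 120 × $347.16 − $29,900 = $11,759.20.
Offer Y: monthly rate = 9.5%/12 = 0.0079167; payment = 29,900 × 0.0079167 / (1 − (1+0.0079167)^−180) = $312.22.
Total interest on Offer Y = 180 × $312.22 − $29,900 = $26,299.60.
Offer X is lower by $14,540.40.

Offer X by $14,540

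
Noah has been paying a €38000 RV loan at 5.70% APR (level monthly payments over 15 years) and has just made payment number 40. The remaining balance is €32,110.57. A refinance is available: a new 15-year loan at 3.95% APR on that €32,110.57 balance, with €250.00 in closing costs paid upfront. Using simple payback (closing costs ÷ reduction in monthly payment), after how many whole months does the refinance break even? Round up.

4 months

Current payment = 38,000 × 5.7%/12 / (1 − (1+0.0047500)^−180) = €314.54.
Refinanced payment = 32,110.57 × 0.0032917 / (1 − (1+0.0032917)^−180) = €236.71.
Monthly savings = €314.54 − €236.71 = €77.83.
Break-even = €250.00 / €77.83 = 3.21 → 4 months.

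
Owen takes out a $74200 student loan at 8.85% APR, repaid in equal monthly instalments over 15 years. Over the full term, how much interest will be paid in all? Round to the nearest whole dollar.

At 8.85% the monthly rate is 0.0073750, so the payment is 74,200 × 0.0073750 / (1 − 1.0073750^−180) = $745.98.
Total paid = 180 × $745.98 = $134,276.40; interest = $134,276.40 − $74,200 = $60,076.40.

$60,076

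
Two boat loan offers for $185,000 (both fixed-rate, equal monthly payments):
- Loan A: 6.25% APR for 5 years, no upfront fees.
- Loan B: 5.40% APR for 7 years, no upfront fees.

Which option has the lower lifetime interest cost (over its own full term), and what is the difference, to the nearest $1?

Loan A: monthly rate = 6.25%/12 = 0.0052083; payment = 185,000 × 0.0052083 / (1 − (1+0.0052083)^−60) = $3,598.11.
Total interest on Loan A = 60 × $3,598.11 − $185,000 = $30,886.60.
Loan B: monthly rate = 5.4%/12 = 0.0045000; payment = 185,000 × 0.0045000 / (1 − (1+0.0045000)^−84) = $2,649.69.
Total interest on Loan B = 84 × $2,649.69 − $185,000 = $37,573.96.
Loan A is lower by $6,687.36.

Loan A by $6,687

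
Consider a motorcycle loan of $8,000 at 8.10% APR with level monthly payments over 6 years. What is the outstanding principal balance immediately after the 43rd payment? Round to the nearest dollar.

$3,693

With monthly rate i = 8.1%/12 = 0.0067500, the balance after k of n payments is P · [(1+i)^n − (1+i)^k] / [(1+i)^n − 1].
(1+0.0067500)^72 = 1.62314738 and (1+0.0067500)^43 = 1.33545865, so the balance is 8,000 × (1.62314738 − 1.33545865) / (1.62314738 − 1) = $3,693.36.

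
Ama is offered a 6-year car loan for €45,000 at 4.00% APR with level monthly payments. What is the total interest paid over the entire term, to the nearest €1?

€5,690

Monthly rate = 4%/12 = 0.0033333; payment = 45,000 × 0.0033333 / (1 − (1+0.0033333)^−72) = €704.03.
Total paid = 72 × €704.03 = €50,690.16; interest = €50,690.16 − €45,000 = €5,690.16.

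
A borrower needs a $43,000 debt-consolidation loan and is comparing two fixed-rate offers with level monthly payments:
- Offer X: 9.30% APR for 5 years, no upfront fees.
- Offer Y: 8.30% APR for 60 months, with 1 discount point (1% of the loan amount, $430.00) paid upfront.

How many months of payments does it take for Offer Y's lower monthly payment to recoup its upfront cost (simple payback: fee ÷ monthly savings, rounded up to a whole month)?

21 months

Offer X: at 9.30% the monthly rate is 0.0077500, so the payment is 43,000 × 0.0077500 / (1 − 1.0077500^−60) = $898.88.
Offer Y: monthly rate = 8.3%/12 = 0.0069167; payment = 43,000 × 0.0069167 / (1 − (1+0.0069167)^−60) = $878.07.
Monthly savings = $898.88 − $878.07 = $20.81.
Break-even = $430.00 / $20.81 = 20.66 → 21 months.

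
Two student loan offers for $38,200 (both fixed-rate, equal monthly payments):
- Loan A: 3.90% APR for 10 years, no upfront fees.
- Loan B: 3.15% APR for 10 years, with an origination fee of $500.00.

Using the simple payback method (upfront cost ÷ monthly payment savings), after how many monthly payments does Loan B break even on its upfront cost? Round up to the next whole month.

Loan A: monthly rate = 3.9%/12 = 0.0032500; payment = 38,200 × 0.0032500 / (1 − (1+0.0032500)^−120) = $384.94.
Loan B: at 3.15% the monthly rate is 0.0026250, so the payment is 38,200 × 0.0026250 / (1 − 1.0026250^−120) = $371.51.
Monthly savings = $384.94 − $371.51 = $13.43.
Break-even = $500.00 / $13.43 = 37.23 → 38 months.

38 months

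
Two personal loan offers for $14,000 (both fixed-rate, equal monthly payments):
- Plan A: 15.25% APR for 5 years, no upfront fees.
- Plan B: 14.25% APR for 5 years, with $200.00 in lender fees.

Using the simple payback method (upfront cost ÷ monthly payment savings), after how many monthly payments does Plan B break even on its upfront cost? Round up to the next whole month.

28 months

Plan A: monthly rate = 15.25%/12 = 0.0127083; payment = 14,000 × 0.0127083 / (1 − (1+0.0127083)^−60) = $334.90.
Plan B: monthly rate = 14.25%/12 = 0.0118750; payment = 14,000 × 0.0118750 / (1 − (1+0.0118750)^−60) = $327.57.
Monthly savings = $334.90 − $327.57 = $7.33.
Break-even = $200.00 / $7.33 = 27.29 → 28 months.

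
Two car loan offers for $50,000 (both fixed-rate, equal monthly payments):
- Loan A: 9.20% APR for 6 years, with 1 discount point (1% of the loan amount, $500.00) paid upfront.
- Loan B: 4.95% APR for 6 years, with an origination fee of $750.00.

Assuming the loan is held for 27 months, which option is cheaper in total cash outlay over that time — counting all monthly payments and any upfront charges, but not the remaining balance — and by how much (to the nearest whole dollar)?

Loan A: monthly rate = 9.2%/12 = 0.0076667; payment = 50,000 × 0.0076667 / (1 − (1+0.0076667)^−72) = $906.25.
Loan B: monthly rate = 4.95%/12 = 0.0041250; payment = 50,000 × 0.0041250 / (1 − (1+0.0041250)^−72) = $804.09.
Over 27 months: Loan A costs 27 × $906.25 + $500.00 = $24,968.75; Loan B costs 27 × $804.09 + $750.00 = $22,460.43.
Loan B is cheaper by $24,968.75 − $22,460.43 = $2,508.32.

Loan B by $2,508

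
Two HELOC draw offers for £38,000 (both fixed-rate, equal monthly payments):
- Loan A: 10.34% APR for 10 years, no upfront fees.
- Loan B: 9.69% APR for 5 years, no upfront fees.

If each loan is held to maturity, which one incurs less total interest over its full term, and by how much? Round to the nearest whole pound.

Loan B by £13,026

Loan A: at 10.34% the monthly rate is 0.0086167, so the payment is 38,000 × 0.0086167 / (1 − 1.0086167^−120) = £509.35.
Total interest on Loan A = 120 × £509.35 − £38,000 = £23,122.00.
Loan B: at 9.69% the monthly rate is 0.0080750, so the payment is 38,000 × 0.0080750 / (1 − 1.0080750^−60) = £801.60.
Total interest on Loan B = 60 × £801.60 − £38,000 = £10,096.00.
Loan B is lower by £13,026.00.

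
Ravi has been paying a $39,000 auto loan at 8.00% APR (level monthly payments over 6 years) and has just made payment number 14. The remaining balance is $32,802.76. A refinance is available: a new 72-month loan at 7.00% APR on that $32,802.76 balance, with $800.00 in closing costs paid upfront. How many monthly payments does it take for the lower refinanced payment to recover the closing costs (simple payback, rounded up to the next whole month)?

Current payment = 39,000 × 8%/12 / (1 − (1+0.0066667)^−72) = $683.80.
Refinanced payment = 32,802.76 × 0.0058333 / (1 − (1+0.0058333)^−72) = $559.25.
Monthly savings = $683.80 − $559.25 = $124.55.
Break-even = $800.00 / $124.55 = 6.42 → 7 months.

7 months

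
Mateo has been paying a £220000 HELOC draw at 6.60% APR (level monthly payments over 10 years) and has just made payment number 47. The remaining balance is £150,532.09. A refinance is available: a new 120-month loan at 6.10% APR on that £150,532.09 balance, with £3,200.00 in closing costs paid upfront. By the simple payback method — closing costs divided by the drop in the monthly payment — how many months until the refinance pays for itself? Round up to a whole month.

4 months

Current payment = 220,000 × 6.6%/12 / (1 − (1+0.0055000)^−120) = £2,509.26.
Refinanced payment = 150,532.09 × 0.0050833 / (1 − (1+0.0050833)^−120) = £1,678.78.
Monthly savings = £2,509.26 − £1,678.78 = £830.48.
Break-even = £3,200.00 / £830.48 = 3.85 → 4 months.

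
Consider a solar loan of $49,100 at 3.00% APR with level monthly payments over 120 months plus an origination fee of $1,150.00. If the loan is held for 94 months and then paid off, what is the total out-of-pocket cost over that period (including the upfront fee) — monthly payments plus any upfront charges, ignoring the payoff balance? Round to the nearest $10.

$45,720

Monthly rate = 3%/12 = 0.0025000; payment = 49,100 × 0.0025000 / (1 − (1+0.0025000)^−120) = $474.11.
Total outlay = 94 × $474.11 + $1,150.00 = $45,716.34.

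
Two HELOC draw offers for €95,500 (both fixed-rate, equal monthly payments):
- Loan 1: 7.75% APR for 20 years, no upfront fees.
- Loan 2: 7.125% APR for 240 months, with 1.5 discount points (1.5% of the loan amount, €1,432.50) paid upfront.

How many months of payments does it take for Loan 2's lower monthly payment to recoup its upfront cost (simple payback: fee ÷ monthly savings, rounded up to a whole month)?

Loan 1: at 7.75% the monthly rate is 0.0064583, so the payment is 95,500 × 0.0064583 / (1 − 1.0064583^−240) = €784.01.
Loan 2: at 7.125% the monthly rate is 0.0059375, so the payment is 95,500 × 0.0059375 / (1 − 1.0059375^−240) = €747.59.
Monthly savings = €784.01 − €747.59 = €36.42.
Break-even = €1,432.50 / €36.42 = 39.33 → 40 months.

40 months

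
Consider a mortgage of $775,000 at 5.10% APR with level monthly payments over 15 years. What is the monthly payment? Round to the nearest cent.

At 5.10% the monthly rate is 0.0042500, so the payment is 775,000 × 0.0042500 / (1 − 1.0042500^−180) = $6,169.10.

$6,169.10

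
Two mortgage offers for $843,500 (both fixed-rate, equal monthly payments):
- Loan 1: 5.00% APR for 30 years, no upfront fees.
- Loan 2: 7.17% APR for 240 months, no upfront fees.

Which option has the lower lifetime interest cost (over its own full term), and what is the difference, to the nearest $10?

Loan 2 by $39,870

Loan 1: monthly rate = 5%/12 = 0.0041667; payment = 843,500 × 0.0041667 / (1 − (1+0.0041667)^−360) = $4,528.09.
Total interest on Loan 1 = 360 × $4,528.09 − $843,500 = $786,612.40.
Loan 2: monthly rate = 7.17%/12 = 0.0059750; payment = 843,500 × 0.0059750 / (1 − (1+0.0059750)^−240) = $6,626.00.
Total interest on Loan 2 = 240 × $6,626.00 − $843,500 = $746,740.00.
Loan 2 is lower by $39,872.40.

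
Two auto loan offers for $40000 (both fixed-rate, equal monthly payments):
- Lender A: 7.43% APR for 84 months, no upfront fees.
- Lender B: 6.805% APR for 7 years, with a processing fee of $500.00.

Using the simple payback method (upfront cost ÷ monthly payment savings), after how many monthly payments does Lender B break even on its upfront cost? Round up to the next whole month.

Lender A: monthly rate = 7.43%/12 = 0.0061917; payment = 40,000 × 0.0061917 / (1 − (1+0.0061917)^−84) = $612.15.
Lender B: monthly rate = 6.805%/12 = 0.0056708; payment = 40,000 × 0.0056708 / (1 − (1+0.0056708)^−84) = $599.90.
Monthly savings = $612.15 − $599.90 = $12.25.
Break-even = $500.00 / $12.25 = 40.82 → 41 months.

41 months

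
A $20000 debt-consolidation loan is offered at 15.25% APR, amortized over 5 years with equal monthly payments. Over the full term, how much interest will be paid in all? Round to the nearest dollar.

Monthly rate = 15.25%/12 = 0.0127083; payment = 20,000 × 0.0127083 / (1 − (1+0.0127083)^−60) = $478.43.
Total paid = 60 × $478.43 = $28,705.80; interest = $28,705.80 − $20,000 = $8,705.80.

$8,706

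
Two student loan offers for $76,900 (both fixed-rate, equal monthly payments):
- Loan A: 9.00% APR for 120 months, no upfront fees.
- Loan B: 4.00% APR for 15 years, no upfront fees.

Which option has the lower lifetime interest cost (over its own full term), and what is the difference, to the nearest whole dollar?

Loan A: monthly rate = 9%/12 = 0.0075000; payment = 76,900 × 0.0075000 / (1 − (1+0.0075000)^−120) = $974.14.
Total interest on Loan A = 120 × $974.14 − $76,900 = $39,996.80.
Loan B: at 4.00% the monthly rate is 0.0033333, so the payment is 76,900 × 0.0033333 / (1 − 1.0033333^−180) = $568.82.
Total interest on Loan B = 180 × $568.82 − $76,900 = $25,487.60.
Loan B is lower by $14,509.20.

Loan B by $14,509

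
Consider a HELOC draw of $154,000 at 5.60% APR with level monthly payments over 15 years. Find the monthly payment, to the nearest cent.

$1,266.50

Monthly rate = 5.6%/12 = 0.0046667; payment = 154,000 × 0.0046667 / (1 − (1+0.0046667)^−180) = $1,266.50.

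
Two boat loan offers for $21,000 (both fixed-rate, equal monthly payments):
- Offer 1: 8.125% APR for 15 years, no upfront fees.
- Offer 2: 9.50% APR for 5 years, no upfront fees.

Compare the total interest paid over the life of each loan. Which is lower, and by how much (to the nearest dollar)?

Offer 2 by $9,935

Offer 1: at 8.125% the monthly rate is 0.0067708, so the payment is 21,000 × 0.0067708 / (1 − 1.0067708^−180) = $202.21.
Total interest on Offer 1 = 180 × $202.21 − $21,000 = $15,397.80.
Offer 2: at 9.50% the monthly rate is 0.0079167, so the payment is 21,000 × 0.0079167 / (1 − 1.0079167^−60) = $441.04.
Total interest on Offer 2 = 60 × $441.04 − $21,000 = $5,462.40.
Offer 2 is lower by $9,935.40.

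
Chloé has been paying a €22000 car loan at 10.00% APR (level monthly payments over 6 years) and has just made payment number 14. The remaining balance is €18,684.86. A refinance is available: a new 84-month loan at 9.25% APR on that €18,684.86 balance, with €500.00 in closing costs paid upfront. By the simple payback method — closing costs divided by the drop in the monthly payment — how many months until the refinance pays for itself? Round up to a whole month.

5 months

Current payment = 22,000 × 10%/12 / (1 − (1+0.0083333)^−72) = €407.57.
Refinanced payment = 18,684.86 × 0.0077083 / (1 − (1+0.0077083)^−84) = €303.00.
Monthly savings = €407.57 − €303.00 = €104.57.
Break-even = €500.00 / €104.57 = 4.78 → 5 months.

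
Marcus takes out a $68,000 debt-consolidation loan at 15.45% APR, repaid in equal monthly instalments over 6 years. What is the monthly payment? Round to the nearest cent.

$1,454.53

Monthly rate = 15.45%/12 = 0.0128750; payment = 68,000 × 0.0128750 / (1 − (1+0.0128750)^−72) = $1,454.53.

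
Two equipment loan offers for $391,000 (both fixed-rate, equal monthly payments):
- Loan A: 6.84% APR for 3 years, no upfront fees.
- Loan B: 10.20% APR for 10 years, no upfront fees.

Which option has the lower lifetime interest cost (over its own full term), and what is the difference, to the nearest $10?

Loan A: at 6.84% the monthly rate is 0.0057000, so the payment is 391,000 × 0.0057000 / (1 − 1.0057000^−36) = $12,044.36.
Total interest on Loan A = 36 × $12,044.36 − $391,000 = $42,596.96.
Loan B: monthly rate = 10.2%/12 = 0.0085000; payment = 391,000 × 0.0085000 / (1 − (1+0.0085000)^−120) = $5,210.49.
Total interest on Loan B = 120 × $5,210.49 − $391,000 = $234,258.80.
Loan A is lower by $191,661.84.

Loan A by $191,660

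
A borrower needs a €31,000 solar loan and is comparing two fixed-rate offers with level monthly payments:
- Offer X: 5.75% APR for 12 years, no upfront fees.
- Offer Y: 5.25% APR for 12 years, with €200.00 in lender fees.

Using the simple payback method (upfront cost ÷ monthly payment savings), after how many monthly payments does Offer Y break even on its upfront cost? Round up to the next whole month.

26 months

Offer X: at 5.75% the monthly rate is 0.0047917, so the payment is 31,000 × 0.0047917 / (1 − 1.0047917^−144) = €298.52.
Offer Y: monthly rate = 5.25%/12 = 0.0043750; payment = 31,000 × 0.0043750 / (1 − (1+0.0043750)^−144) = €290.62.
Monthly savings = €298.52 − €290.62 = €7.90.
Break-even = €200.00 / €7.90 = 25.32 → 26 months.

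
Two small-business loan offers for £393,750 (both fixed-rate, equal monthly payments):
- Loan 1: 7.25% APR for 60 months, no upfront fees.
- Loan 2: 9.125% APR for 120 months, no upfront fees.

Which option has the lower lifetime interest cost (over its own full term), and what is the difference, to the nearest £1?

Loan 1: monthly rate = 7.25%/12 = 0.0060417; payment = 393,750 × 0.0060417 / (1 − (1+0.0060417)^−60) = £7,843.25.
Total interest on Loan 1 = 60 × £7,843.25 − £393,750 = £76,845.00.
Loan 2: monthly rate = 9.125%/12 = 0.0076042; payment = 393,750 × 0.0076042 / (1 − (1+0.0076042)^−120) = £5,014.53.
Total interest on Loan 2 = 120 × £5,014.53 − £393,750 = £207,993.60.
Loan 1 is lower by £131,148.60.

Loan 1 by £131,149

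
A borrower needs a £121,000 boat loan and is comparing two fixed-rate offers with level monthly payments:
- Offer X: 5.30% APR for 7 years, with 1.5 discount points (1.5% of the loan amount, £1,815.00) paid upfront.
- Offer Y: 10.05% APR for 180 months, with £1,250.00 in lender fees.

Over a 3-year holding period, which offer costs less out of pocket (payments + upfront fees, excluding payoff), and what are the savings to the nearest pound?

Offer Y by £15,805

Offer X: monthly rate = 5.3%/12 = 0.0044167; payment = 121,000 × 0.0044167 / (1 − (1+0.0044167)^−84) = £1,727.31.
Offer Y: at 10.05% the monthly rate is 0.0083750, so the payment is 121,000 × 0.0083750 / (1 − 1.0083750^−180) = £1,303.98.
Over 36 months: Offer X costs 36 × £1,727.31 + £1,815.00 = £63,998.16; Offer Y costs 36 × £1,303.98 + £1,250.00 = £48,193.28.
Offer Y is cheaper by £63,998.16 − £48,193.28 = £15,804.88.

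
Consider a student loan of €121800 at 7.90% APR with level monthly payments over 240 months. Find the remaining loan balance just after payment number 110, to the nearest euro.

With monthly rate i = 7.9%/12 = 0.0065833, the balance after k of n payments is P · [(1+i)^n − (1+i)^k] / [(1+i)^n − 1].
(1+0.0065833)^240 = 4.82988125 and (1+0.0065833)^110 = 2.05812086, so the balance is 121,800 × (4.82988125 − 2.05812086) / (4.82988125 − 1) = €88,149.06.

€88,149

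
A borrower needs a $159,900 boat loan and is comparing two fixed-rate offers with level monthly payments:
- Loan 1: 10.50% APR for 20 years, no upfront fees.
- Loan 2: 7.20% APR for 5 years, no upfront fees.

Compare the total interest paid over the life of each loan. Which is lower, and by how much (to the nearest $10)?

Loan 2 by $192,260

Loan 1: at 10.50% the monthly rate is 0.0087500, so the payment is 159,900 × 0.0087500 / (1 − 1.0087500^−240) = $1,596.41.
Total interest on Loan 1 = 240 × $1,596.41 − $159,900 = $223,238.40.
Loan 2: monthly rate = 7.2%/12 = 0.0060000; payment = 159,900 × 0.0060000 / (1 − (1+0.0060000)^−60) = $3,181.32.
Total interest on Loan 2 = 60 × $3,181.32 − $159,900 = $30,979.20.
Loan 2 is lower by $192,259.20.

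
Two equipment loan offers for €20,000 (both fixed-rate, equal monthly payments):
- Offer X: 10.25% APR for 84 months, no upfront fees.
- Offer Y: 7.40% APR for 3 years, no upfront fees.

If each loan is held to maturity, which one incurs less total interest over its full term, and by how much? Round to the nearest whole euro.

Offer Y by €5,744

Offer X: monthly rate = 10.25%/12 = 0.0085417; payment = 20,000 × 0.0085417 / (1 − (1+0.0085417)^−84) = €334.61.
Total interest on Offer X = 84 × €334.61 − €20,000 = €8,107.24.
Offer Y: at 7.40% the monthly rate is 0.0061667, so the payment is 20,000 × 0.0061667 / (1 − 1.0061667^−36) = €621.21.
Total interest on Offer Y = 36 × €621.21 − €20,000 = €2,363.56.
Offer Y is lower by €5,743.68.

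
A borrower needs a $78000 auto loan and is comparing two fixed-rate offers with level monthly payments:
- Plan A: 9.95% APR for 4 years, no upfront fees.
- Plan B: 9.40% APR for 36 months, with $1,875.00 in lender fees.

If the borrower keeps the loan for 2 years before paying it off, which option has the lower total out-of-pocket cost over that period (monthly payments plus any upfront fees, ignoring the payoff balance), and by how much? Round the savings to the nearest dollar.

Plan A: at 9.95% the monthly rate is 0.0082917, so the payment is 78,000 × 0.0082917 / (1 − 1.0082917^−48) = $1,976.41.
Plan B: monthly rate = 9.4%/12 = 0.0078333; payment = 78,000 × 0.0078333 / (1 − (1+0.0078333)^−36) = $2,494.93.
Over 24 months: Plan A costs 24 × $1,976.41 = $47,433.84; Plan B costs 24 × $2,494.93 + $1,875.00 = $61,753.32.
Plan A is cheaper by $61,753.32 − $47,433.84 = $14,319.48.

Plan A by $14,319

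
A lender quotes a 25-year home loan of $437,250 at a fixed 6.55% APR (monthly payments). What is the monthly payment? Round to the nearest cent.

Monthly rate = 6.55%/12 = 0.0054583; payment = 437,250 × 0.0054583 / (1 − (1+0.0054583)^−300) = $2,966.02.

$2,966.02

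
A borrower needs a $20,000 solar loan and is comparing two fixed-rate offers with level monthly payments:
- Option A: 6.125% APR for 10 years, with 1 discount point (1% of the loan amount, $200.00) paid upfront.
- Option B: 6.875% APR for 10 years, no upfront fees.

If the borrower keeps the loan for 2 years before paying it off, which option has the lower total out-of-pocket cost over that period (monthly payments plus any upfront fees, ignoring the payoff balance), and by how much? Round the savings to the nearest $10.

Option B by $20

Option A: at 6.125% the monthly rate is 0.0051042, so the payment is 20,000 × 0.0051042 / (1 − 1.0051042^−120) = $223.30.
Option B: monthly rate = 6.875%/12 = 0.0057292; payment = 20,000 × 0.0057292 / (1 − (1+0.0057292)^−120) = $230.93.
Over 24 months: Option A costs 24 × $223.30 + $200.00 = $5,559.20; Option B costs 24 × $230.93 = $5,542.32.
Option B is cheaper by $5,559.20 − $5,542.32 = $16.88.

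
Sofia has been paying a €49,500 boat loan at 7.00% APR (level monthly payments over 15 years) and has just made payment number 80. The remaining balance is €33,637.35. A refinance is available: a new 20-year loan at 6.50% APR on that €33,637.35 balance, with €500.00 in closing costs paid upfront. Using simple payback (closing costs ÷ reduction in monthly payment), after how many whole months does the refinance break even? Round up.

3 months

Current payment = 49,500 × 7%/12 / (1 − (1+0.0058333)^−180) = €444.92.
Refinanced payment = 33,637.35 × 0.0054167 / (1 − (1+0.0054167)^−240) = €250.79.
Monthly savings = €444.92 − €250.79 = €194.13.
Break-even = €500.00 / €194.13 = 2.58 → 3 months.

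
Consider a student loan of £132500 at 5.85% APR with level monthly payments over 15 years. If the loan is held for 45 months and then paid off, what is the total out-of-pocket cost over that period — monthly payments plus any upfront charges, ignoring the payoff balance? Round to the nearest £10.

£49,830

At 5.85% the monthly rate is 0.0048750, so the payment is 132,500 × 0.0048750 / (1 − 1.0048750^−180) = £1,107.40.
Total outlay = 45 × £1,107.40 = £49,833.00.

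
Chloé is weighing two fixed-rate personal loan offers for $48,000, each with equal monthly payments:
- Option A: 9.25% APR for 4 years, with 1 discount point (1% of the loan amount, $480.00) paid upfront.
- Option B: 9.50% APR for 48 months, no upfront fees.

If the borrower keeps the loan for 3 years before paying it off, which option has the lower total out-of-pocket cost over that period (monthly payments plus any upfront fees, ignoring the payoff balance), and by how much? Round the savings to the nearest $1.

Option B by $274

Option A: monthly rate = 9.25%/12 = 0.0077083; payment = 48,000 × 0.0077083 / (1 − (1+0.0077083)^−48) = $1,200.19.
Option B: at 9.50% the monthly rate is 0.0079167, so the payment is 48,000 × 0.0079167 / (1 − 1.0079167^−48) = $1,205.91.
Over 36 months: Option A costs 36 × $1,200.19 + $480.00 = $43,686.84; Option B costs 36 × $1,205.91 = $43,412.76.
Option B is cheaper by $43,686.84 − $43,412.76 = $274.08.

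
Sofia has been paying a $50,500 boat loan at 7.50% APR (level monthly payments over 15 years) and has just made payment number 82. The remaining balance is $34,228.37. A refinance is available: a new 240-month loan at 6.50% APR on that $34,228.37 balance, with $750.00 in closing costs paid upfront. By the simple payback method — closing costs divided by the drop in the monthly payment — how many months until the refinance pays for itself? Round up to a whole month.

Current payment = 50,500 × 7.5%/12 / (1 − (1+0.0062500)^−180) = $468.14.
Refinanced payment = 34,228.37 × 0.0054167 / (1 − (1+0.0054167)^−240) = $255.20.
Monthly savings = $468.14 − $255.20 = $212.94.
Break-even = $750.00 / $212.94 = 3.52 → 4 months.

4 months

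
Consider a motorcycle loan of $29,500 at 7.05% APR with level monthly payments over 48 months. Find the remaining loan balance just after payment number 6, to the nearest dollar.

With monthly rate i = 7.05%/12 = 0.0058750, the balance after k of n payments is P · [(1+i)^n − (1+i)^k] / [(1+i)^n − 1].
(1+0.0058750)^48 = 1.32468521 and (1+0.0058750)^6 = 1.03577181, so the balance is 29,500 × (1.32468521 − 1.03577181) / (1.32468521 − 1) = $26,249.87.

$26,250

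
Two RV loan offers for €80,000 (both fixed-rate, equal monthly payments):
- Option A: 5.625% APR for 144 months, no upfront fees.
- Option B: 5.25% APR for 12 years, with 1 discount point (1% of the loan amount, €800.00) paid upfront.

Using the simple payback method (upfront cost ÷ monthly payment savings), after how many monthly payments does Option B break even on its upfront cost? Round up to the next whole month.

Option A: at 5.625% the monthly rate is 0.0046875, so the payment is 80,000 × 0.0046875 / (1 − 1.0046875^−144) = €765.24.
Option B: at 5.25% the monthly rate is 0.0043750, so the payment is 80,000 × 0.0043750 / (1 − 1.0043750^−144) = €749.99.
Monthly savings = €765.24 − €749.99 = €15.25.
Break-even = €800.00 / €15.25 = 52.46 → 53 months.

53 months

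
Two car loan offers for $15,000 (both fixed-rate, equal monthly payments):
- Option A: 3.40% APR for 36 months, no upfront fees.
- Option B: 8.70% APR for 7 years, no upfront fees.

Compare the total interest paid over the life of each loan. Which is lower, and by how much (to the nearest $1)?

Option A: at 3.40% the monthly rate is 0.0028333, so the payment is 15,000 × 0.0028333 / (1 − 1.0028333^−36) = $438.87.
Total interest on Option A = 36 × $438.87 − $15,000 = $799.32.
Option B: monthly rate = 8.7%/12 = 0.0072500; payment = 15,000 × 0.0072500 / (1 − (1+0.0072500)^−84) = $239.06.
Total interest on Option B = 84 × $239.06 − $15,000 = $5,081.04.
Option A is lower by $4,281.72.

Option A by $4,282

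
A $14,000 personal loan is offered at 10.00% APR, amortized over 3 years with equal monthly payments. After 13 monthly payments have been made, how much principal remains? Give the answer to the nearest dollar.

$9,419

With monthly rate i = 10%/12 = 0.0083333, the balance after k of n payments is P · [(1+i)^n − (1+i)^k] / [(1+i)^n − 1].
(1+0.0083333)^36 = 1.34818184 and (1+0.0083333)^13 = 1.11391901, so the balance is 14,000 × (1.34818184 − 1.11391901) / (1.34818184 − 1) = $9,419.44.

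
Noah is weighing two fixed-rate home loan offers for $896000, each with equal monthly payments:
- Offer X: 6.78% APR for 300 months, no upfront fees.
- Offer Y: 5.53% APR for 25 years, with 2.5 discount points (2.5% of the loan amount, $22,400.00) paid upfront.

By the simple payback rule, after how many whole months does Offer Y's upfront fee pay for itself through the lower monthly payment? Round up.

Offer X: at 6.78% the monthly rate is 0.0056500, so the payment is 896,000 × 0.0056500 / (1 − 1.0056500^−300) = $6,207.55.
Offer Y: monthly rate = 5.53%/12 = 0.0046083; payment = 896,000 × 0.0046083 / (1 − (1+0.0046083)^−300) = $5,518.29.
Monthly savings = $6,207.55 − $5,518.29 = $689.26.
Break-even = $22,400.00 / $689.26 = 32.50 → 33 months.

33 months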